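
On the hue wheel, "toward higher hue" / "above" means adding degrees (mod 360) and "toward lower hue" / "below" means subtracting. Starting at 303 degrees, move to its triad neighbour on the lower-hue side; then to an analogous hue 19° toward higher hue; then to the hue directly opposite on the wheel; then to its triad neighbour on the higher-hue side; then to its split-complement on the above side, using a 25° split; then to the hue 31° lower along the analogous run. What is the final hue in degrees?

303 − 120 = 183°   (triadic ↓)
183 + 19 = 202°   (analog 19° ↑)
202 + 180 = 382 → 382 − 360 = 22°   (complement)
22 + 120 = 142°   (triadic ↑)
142 + 205 = 347°   (split-comp 25° ↑)
347 − 31 = 316°   (analog 31° ↓)

316°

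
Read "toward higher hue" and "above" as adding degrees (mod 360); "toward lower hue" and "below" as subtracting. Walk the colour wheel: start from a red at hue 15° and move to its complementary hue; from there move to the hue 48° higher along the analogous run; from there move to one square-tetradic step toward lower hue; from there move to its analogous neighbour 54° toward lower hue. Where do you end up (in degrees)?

15 + 180 = 195°   (complement)
195 + 48 = 243°   (analog 48° ↑)
243 − 90 = 153°   (square ↓)
153 − 54 = 99°   (analog 54° ↓)

99°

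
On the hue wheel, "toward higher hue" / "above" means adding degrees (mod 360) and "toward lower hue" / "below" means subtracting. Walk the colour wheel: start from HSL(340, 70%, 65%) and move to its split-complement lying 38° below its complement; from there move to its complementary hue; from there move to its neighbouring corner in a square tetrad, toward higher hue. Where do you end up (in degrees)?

32°

+142° (split-comp 38° ↓): 340 + 142 = 482 → 482 − 360 = 122°
+180° (complement): 122 + 180 = 302°
+90° (square ↑): 302 + 90 = 392 → 392 − 360 = 32°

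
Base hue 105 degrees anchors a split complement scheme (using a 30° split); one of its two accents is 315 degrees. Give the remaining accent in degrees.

255°

Split-complementary hues sit 30° either side of the complement.
Complement of the base 105°: 105 + 180 = 285°
The given accent 315° is 30° one side of 285°; the other accent sits 30° the other side: 285 − 30 = 255°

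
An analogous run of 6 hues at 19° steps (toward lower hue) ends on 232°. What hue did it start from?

5 steps of 19° (toward lower hue) give a net shift of −95°.
Start = end − shift: 232 + 95 = 327°

327°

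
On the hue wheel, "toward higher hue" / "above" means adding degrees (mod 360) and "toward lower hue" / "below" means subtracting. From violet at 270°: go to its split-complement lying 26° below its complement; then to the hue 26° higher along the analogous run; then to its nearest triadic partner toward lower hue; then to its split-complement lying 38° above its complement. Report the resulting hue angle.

split-comp 26° ↓ +154°: 270 + 154 = 424 → 424 − 360 = 64°
analog 26° ↑ +26°: 64 + 26 = 90°
triadic ↓ −120°: 90 − 120 = -30 → -30 + 360 = 330°
split-comp 38° ↑ +218°: 330 + 218 = 548 → 548 − 360 = 188°

188°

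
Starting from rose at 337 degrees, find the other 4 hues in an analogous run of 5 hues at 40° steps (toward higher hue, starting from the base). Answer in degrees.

Analogous hues sit every 40° along the wheel.
337 + 40 = 377 → 377 − 360 = 17°
337 + 80 = 417 → 417 − 360 = 57°
337 + 120 = 457 → 457 − 360 = 97°
337 + 160 = 497 → 497 − 360 = 137°

17°, 57°, 97°, and 137°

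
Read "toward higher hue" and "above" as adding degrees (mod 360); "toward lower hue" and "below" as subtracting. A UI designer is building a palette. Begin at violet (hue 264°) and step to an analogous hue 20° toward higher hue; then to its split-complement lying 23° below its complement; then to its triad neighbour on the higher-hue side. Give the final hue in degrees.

analog 20° ↑ +20°: 264 + 20 = 284°
split-comp 23° ↓ +157°: 284 + 157 = 441 → 441 − 360 = 81°
triadic ↑ +120°: 81 + 120 = 201°

201°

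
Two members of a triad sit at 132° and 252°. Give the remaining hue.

A triad spaces three hues 120° apart.
The full set is {12°, 132°, 252°}.

12°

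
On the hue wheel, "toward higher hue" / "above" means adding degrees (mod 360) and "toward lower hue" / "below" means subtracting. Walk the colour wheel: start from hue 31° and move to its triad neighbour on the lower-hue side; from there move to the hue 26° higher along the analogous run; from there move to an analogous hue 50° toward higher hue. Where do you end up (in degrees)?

347°

31 − 120 = -89 → -89 + 360 = 271°   (triadic ↓)
271 + 26 = 297°   (analog 26° ↑)
297 + 50 = 347°   (analog 50° ↑)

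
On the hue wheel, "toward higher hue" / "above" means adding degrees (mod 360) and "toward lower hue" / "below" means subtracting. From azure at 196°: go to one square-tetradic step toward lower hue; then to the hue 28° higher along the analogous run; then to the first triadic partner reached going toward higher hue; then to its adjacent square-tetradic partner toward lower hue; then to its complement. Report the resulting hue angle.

344°

196 − 90 = 106°   (square ↓)
106 + 28 = 134°   (analog 28° ↑)
134 + 120 = 254°   (triadic ↑)
254 − 90 = 164°   (square ↓)
164 + 180 = 344°   (complement)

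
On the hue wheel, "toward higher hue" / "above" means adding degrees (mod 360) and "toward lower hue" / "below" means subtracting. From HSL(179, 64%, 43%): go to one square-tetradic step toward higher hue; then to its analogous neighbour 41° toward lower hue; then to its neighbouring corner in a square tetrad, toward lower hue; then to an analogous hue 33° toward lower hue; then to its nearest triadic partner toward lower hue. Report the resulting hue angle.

345°

+90° (square ↑): 179 + 90 = 269°
−41° (analog 41° ↓): 269 − 41 = 228°
−90° (square ↓): 228 − 90 = 138°
−33° (analog 33° ↓): 138 − 33 = 105°
−120° (triadic ↓): 105 − 120 = -15 → -15 + 360 = 345°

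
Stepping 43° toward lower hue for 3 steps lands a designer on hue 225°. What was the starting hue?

3 steps of 43° (toward lower hue) give a net shift of −129°.
Start = end − shift: 225 + 129 = 354°

354°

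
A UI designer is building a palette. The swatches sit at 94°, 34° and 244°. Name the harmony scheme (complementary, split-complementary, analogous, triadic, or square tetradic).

split-complementary

Sort the hues: 34°, 94°, 244°.
Successive gaps around the wheel: 60°, 150°, 150°.
Two 150° gaps and one 60° gap — a base hue opposite a pair of accents 30° either side of its complement — is the split-complementary pattern.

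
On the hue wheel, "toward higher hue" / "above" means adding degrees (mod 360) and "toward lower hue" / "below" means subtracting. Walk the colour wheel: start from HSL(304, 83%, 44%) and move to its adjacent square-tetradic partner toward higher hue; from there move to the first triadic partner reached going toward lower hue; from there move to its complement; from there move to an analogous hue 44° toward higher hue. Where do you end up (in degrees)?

square ↑ +90°: 304 + 90 = 394 → 394 − 360 = 34°
triadic ↓ −120°: 34 − 120 = -86 → -86 + 360 = 274°
complement +180°: 274 + 180 = 454 → 454 − 360 = 94°
analog 44° ↑ +44°: 94 + 44 = 138°

138°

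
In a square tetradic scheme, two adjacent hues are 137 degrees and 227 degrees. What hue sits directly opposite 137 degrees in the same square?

A square tetradic scheme places four hues 90° apart; opposite corners are 180° apart.
137 + 180 = 317°

317°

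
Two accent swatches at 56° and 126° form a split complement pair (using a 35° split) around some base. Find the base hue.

The accents sit 35° either side of the complement, so the complement is their short-arc midpoint on the wheel.
Short-arc midpoint of 56° and 126°: 91°.
Base is 180° from the complement: 91 − 180 = -89 → -89 + 360 = 271°

271°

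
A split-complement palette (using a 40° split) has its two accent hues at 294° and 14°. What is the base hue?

The accents sit 40° either side of the complement, so the complement is their short-arc midpoint on the wheel.
Short-arc midpoint of 294° and 14°: 334°.
Base is 180° from the complement: 334 − 180 = 154°

154°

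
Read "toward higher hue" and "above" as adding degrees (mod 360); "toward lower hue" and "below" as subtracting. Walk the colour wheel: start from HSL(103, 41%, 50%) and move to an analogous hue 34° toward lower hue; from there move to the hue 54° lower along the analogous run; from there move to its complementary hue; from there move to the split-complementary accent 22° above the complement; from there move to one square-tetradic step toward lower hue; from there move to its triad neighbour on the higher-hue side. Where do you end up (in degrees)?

67°

−34° (analog 34° ↓): 103 − 34 = 69°
−54° (analog 54° ↓): 69 − 54 = 15°
+180° (complement): 15 + 180 = 195°
+202° (split-comp 22° ↑): 195 + 202 = 397 → 397 − 360 = 37°
−90° (square ↓): 37 − 90 = -53 → -53 + 360 = 307°
+120° (triadic ↑): 307 + 120 = 427 → 427 − 360 = 67°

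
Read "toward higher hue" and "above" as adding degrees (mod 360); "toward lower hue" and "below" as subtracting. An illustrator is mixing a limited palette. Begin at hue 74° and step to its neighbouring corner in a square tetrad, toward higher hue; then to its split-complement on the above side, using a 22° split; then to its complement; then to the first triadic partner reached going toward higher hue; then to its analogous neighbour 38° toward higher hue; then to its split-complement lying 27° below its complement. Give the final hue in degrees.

137°

74 + 90 = 164°   (square ↑)
164 + 202 = 366 → 366 − 360 = 6°   (split-comp 22° ↑)
6 + 180 = 186°   (complement)
186 + 120 = 306°   (triadic ↑)
306 + 38 = 344°   (analog 38° ↑)
344 + 153 = 497 → 497 − 360 = 137°   (split-comp 27° ↓)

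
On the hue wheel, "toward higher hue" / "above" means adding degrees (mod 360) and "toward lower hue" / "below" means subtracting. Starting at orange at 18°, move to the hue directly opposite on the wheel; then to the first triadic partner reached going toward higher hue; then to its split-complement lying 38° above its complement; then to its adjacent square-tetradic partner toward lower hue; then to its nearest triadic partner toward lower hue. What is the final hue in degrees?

326°

complement +180°: 18 + 180 = 198°
triadic ↑ +120°: 198 + 120 = 318°
split-comp 38° ↑ +218°: 318 + 218 = 536 → 536 − 360 = 176°
square ↓ −90°: 176 − 90 = 86°
triadic ↓ −120°: 86 − 120 = -34 → -34 + 360 = 326°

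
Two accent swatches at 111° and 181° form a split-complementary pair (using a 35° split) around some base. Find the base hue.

326°

The accents sit 35° either side of the complement, so the complement is their short-arc midpoint on the wheel.
Short-arc midpoint of 111° and 181°: 146°.
Base is 180° from the complement: 146 − 180 = -34 → -34 + 360 = 326°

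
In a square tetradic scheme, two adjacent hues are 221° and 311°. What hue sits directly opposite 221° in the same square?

A square tetradic scheme places four hues 90° apart; opposite corners are 180° apart.
221 + 180 = 401 → 401 − 360 = 41°

41°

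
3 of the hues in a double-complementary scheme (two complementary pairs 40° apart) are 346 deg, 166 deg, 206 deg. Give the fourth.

A rectangular tetradic uses two complementary pairs 40° apart: offsets 0°, 40°, 180°, 220°.
Among {166°, 206°, 346°}, 166° and 346° are a 180° pair.
The remaining hue 206° needs its own complement: 206 + 180 = 386 → 386 − 360 = 26°

26°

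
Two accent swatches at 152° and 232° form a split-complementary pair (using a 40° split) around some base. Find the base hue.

12°

The accents sit 40° either side of the complement, so the complement is their short-arc midpoint on the wheel.
Short-arc midpoint of 152° and 232°: 192°.
Base is 180° from the complement: 192 − 180 = 12°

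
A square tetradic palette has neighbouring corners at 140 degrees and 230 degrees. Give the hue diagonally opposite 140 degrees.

A square tetradic scheme places four hues 90° apart; opposite corners are 180° apart.
140 + 180 = 320°

320°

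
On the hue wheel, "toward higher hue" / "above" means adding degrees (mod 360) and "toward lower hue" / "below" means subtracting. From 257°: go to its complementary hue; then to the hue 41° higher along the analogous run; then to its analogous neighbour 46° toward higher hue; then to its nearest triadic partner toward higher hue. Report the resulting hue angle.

257 + 180 = 437 → 437 − 360 = 77°   (complement)
77 + 41 = 118°   (analog 41° ↑)
118 + 46 = 164°   (analog 46° ↑)
164 + 120 = 284°   (triadic ↑)

284°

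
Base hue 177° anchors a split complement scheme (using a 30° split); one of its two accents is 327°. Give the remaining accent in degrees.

Split-complementary hues sit 30° either side of the complement.
Complement of the base 177°: 177 + 180 = 357°
The given accent 327° is 30° one side of 357°; the other accent sits 30° the other side: 357 + 30 = 387 → 387 − 360 = 27°

27°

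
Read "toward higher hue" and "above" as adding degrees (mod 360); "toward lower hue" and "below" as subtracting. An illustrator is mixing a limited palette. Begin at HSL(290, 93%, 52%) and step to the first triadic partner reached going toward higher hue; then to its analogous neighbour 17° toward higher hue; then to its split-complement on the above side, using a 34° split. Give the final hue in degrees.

+120° (triadic ↑): 290 + 120 = 410 → 410 − 360 = 50°
+17° (analog 17° ↑): 50 + 17 = 67°
+214° (split-comp 34° ↑): 67 + 214 = 281°

281°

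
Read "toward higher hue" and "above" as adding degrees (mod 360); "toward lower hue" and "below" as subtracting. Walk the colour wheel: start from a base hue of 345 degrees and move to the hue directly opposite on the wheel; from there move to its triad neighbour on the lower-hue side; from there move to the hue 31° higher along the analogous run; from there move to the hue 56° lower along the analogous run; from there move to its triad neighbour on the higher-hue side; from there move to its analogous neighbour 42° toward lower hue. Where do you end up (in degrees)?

complement +180°: 345 + 180 = 525 → 525 − 360 = 165°
triadic ↓ −120°: 165 − 120 = 45°
analog 31° ↑ +31°: 45 + 31 = 76°
analog 56° ↓ −56°: 76 − 56 = 20°
triadic ↑ +120°: 20 + 120 = 140°
analog 42° ↓ −42°: 140 − 42 = 98°

98°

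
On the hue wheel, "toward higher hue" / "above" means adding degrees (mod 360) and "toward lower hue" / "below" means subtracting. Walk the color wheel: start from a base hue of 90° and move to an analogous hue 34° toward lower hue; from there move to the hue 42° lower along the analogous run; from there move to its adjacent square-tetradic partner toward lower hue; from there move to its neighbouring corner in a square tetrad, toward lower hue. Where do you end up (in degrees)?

194°

−34° (analog 34° ↓): 90 − 34 = 56°
−42° (analog 42° ↓): 56 − 42 = 14°
−90° (square ↓): 14 − 90 = -76 → -76 + 360 = 284°
−90° (square ↓): 284 − 90 = 194°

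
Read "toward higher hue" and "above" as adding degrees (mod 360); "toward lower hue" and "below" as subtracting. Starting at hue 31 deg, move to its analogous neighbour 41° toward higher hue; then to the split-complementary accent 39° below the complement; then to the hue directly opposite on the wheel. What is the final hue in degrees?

+41° (analog 41° ↑): 31 + 41 = 72°
+141° (split-comp 39° ↓): 72 + 141 = 213°
+180° (complement): 213 + 180 = 393 → 393 − 360 = 33°

33°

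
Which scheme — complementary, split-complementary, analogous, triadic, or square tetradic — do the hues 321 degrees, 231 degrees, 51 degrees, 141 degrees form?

square tetradic

Sort the hues: 51°, 141°, 231°, 321°.
Successive gaps around the wheel: 90°, 90°, 90°, 90°.
Four hues every 90° form a square tetradic scheme.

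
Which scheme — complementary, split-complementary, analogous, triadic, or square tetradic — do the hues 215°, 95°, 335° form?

triadic

Sort the hues: 95°, 215°, 335°.
Successive gaps around the wheel: 120°, 120°, 120°.
Three hues equally spaced 120° apart form a triad.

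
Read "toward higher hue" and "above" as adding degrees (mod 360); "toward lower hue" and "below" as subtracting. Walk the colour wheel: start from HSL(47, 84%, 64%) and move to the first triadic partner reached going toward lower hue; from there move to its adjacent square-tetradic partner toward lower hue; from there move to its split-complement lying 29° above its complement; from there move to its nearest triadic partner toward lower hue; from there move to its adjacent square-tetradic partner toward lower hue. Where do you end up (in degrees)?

196°

47 − 120 = -73 → -73 + 360 = 287°   (triadic ↓)
287 − 90 = 197°   (square ↓)
197 + 209 = 406 → 406 − 360 = 46°   (split-comp 29° ↑)
46 − 120 = -74 → -74 + 360 = 286°   (triadic ↓)
286 − 90 = 196°   (square ↓)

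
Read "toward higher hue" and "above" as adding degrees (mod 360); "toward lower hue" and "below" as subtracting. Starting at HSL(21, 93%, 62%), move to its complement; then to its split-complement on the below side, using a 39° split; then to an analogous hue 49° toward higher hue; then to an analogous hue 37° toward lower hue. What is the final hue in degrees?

complement +180°: 21 + 180 = 201°
split-comp 39° ↓ +141°: 201 + 141 = 342°
analog 49° ↑ +49°: 342 + 49 = 391 → 391 − 360 = 31°
analog 37° ↓ −37°: 31 − 37 = -6 → -6 + 360 = 354°

354°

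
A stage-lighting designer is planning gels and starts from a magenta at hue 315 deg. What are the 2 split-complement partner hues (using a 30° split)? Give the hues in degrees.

105° and 165°

Split-complementary hues sit 30° either side of the complement.
Complement of 315 deg: 315 + 180 = 495 → 495 − 360 = 135°
135 − 30 = 105°
135 + 30 = 165°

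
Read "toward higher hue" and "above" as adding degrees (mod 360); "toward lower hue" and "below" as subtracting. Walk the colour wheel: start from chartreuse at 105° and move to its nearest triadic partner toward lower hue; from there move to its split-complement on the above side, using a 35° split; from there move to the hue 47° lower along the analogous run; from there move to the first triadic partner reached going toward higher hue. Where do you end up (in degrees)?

−120° (triadic ↓): 105 − 120 = -15 → -15 + 360 = 345°
+215° (split-comp 35° ↑): 345 + 215 = 560 → 560 − 360 = 200°
−47° (analog 47° ↓): 200 − 47 = 153°
+120° (triadic ↑): 153 + 120 = 273°

273°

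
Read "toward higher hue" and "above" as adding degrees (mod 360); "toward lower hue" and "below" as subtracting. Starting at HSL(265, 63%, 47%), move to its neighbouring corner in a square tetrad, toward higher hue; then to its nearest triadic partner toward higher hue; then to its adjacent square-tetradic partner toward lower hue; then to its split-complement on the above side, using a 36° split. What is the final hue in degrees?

241°

+90° (square ↑): 265 + 90 = 355°
+120° (triadic ↑): 355 + 120 = 475 → 475 − 360 = 115°
−90° (square ↓): 115 − 90 = 25°
+216° (split-comp 36° ↑): 25 + 216 = 241°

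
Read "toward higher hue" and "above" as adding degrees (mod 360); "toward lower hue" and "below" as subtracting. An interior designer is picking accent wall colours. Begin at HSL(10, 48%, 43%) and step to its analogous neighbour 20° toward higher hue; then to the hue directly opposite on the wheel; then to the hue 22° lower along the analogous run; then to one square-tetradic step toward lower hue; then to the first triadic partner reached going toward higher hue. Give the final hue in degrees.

analog 20° ↑ +20°: 10 + 20 = 30°
complement +180°: 30 + 180 = 210°
analog 22° ↓ −22°: 210 − 22 = 188°
square ↓ −90°: 188 − 90 = 98°
triadic ↑ +120°: 98 + 120 = 218°

218°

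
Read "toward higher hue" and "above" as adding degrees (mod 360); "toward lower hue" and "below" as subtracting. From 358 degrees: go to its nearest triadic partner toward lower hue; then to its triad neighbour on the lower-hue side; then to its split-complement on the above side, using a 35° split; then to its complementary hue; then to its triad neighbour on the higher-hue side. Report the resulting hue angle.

triadic ↓ −120°: 358 − 120 = 238°
triadic ↓ −120°: 238 − 120 = 118°
split-comp 35° ↑ +215°: 118 + 215 = 333°
complement +180°: 333 + 180 = 513 → 513 − 360 = 153°
triadic ↑ +120°: 153 + 120 = 273°

273°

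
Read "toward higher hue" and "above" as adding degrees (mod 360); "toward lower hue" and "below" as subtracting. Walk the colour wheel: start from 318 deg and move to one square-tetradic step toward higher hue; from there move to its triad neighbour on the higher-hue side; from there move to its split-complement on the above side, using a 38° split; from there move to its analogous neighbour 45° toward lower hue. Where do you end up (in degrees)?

square ↑ +90°: 318 + 90 = 408 → 408 − 360 = 48°
triadic ↑ +120°: 48 + 120 = 168°
split-comp 38° ↑ +218°: 168 + 218 = 386 → 386 − 360 = 26°
analog 45° ↓ −45°: 26 − 45 = -19 → -19 + 360 = 341°

341°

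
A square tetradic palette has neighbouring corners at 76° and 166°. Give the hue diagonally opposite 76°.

A square tetradic scheme places four hues 90° apart; opposite corners are 180° apart.
76 + 180 = 256°

256°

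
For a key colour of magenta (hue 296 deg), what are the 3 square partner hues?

26°, 116°, 206°

A square tetradic scheme places four hues every 90°.
296 + 90 = 386 → 386 − 360 = 26°
296 + 180 = 476 → 476 − 360 = 116°
296 + 270 = 566 → 566 − 360 = 206°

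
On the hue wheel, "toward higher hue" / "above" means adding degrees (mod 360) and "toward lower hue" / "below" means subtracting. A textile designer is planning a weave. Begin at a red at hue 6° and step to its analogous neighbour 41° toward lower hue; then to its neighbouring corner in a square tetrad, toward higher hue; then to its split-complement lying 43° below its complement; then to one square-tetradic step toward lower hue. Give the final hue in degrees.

102°

−41° (analog 41° ↓): 6 − 41 = -35 → -35 + 360 = 325°
+90° (square ↑): 325 + 90 = 415 → 415 − 360 = 55°
+137° (split-comp 43° ↓): 55 + 137 = 192°
−90° (square ↓): 192 − 90 = 102°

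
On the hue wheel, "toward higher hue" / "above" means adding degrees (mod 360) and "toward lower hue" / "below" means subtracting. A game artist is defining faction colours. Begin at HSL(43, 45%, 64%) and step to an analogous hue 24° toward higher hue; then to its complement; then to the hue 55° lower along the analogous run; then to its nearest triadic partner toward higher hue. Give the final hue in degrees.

analog 24° ↑ +24°: 43 + 24 = 67°
complement +180°: 67 + 180 = 247°
analog 55° ↓ −55°: 247 − 55 = 192°
triadic ↑ +120°: 192 + 120 = 312°

312°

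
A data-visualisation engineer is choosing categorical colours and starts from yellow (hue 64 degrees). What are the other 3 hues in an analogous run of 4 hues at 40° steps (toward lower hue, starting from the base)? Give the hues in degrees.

24°, 344° and 304°

64 − 40 = 24°
64 − 80 = -16 → -16 + 360 = 344°
64 − 120 = -56 → -56 + 360 = 304°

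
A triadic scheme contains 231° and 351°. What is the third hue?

A triad spaces three hues 120° apart.
The full set is {111°, 231°, 351°}.

111°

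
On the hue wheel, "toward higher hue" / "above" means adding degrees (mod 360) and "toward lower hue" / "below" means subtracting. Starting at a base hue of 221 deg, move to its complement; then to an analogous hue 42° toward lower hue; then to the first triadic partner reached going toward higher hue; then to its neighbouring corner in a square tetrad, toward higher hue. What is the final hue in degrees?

+180° (complement): 221 + 180 = 401 → 401 − 360 = 41°
−42° (analog 42° ↓): 41 − 42 = -1 → -1 + 360 = 359°
+120° (triadic ↑): 359 + 120 = 479 → 479 − 360 = 119°
+90° (square ↑): 119 + 90 = 209°

209°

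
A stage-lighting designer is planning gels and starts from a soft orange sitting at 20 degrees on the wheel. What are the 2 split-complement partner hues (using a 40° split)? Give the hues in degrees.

160° and 240°

Split-complementary hues sit 40° either side of the complement.
Complement of 20 degrees: 20 + 180 = 200°
200 − 40 = 160°
200 + 40 = 240°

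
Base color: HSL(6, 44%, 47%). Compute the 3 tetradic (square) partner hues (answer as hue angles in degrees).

96°, 186°, and 276°

A square tetradic scheme places four hues every 90°.
6 + 90 = 96°
6 + 180 = 186°
6 + 270 = 276°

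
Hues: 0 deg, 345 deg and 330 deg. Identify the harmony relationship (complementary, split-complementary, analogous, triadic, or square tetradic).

Sort the hues: 0°, 330°, 345°.
Successive gaps around the wheel: 330°, 15°, 15°.
A run of hues at equal small steps (15°) with one large closing gap is an analogous group.

analogous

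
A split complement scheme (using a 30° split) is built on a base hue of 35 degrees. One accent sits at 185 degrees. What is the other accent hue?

Split-complementary hues sit 30° either side of the complement.
Complement of the base 35°: 35 + 180 = 215°
The given accent 185° is 30° one side of 215°; the other accent sits 30° the other side: 215 + 30 = 245°

245°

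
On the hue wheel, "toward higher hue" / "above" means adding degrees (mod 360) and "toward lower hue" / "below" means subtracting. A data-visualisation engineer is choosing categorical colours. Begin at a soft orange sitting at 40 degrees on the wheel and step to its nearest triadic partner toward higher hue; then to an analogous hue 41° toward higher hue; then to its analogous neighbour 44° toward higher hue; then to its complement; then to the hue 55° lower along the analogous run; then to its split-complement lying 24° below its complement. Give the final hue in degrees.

166°

triadic ↑ +120°: 40 + 120 = 160°
analog 41° ↑ +41°: 160 + 41 = 201°
analog 44° ↑ +44°: 201 + 44 = 245°
complement +180°: 245 + 180 = 425 → 425 − 360 = 65°
analog 55° ↓ −55°: 65 − 55 = 10°
split-comp 24° ↓ +156°: 10 + 156 = 166°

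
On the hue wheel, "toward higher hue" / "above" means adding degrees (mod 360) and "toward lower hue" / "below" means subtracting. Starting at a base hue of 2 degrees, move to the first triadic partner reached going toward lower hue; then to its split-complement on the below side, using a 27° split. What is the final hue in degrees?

triadic ↓ −120°: 2 − 120 = -118 → -118 + 360 = 242°
split-comp 27° ↓ +153°: 242 + 153 = 395 → 395 − 360 = 35°

35°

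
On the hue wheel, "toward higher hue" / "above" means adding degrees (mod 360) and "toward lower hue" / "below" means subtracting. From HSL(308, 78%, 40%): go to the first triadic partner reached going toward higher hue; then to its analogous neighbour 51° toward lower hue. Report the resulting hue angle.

17°

308 + 120 = 428 → 428 − 360 = 68°   (triadic ↑)
68 − 51 = 17°   (analog 51° ↓)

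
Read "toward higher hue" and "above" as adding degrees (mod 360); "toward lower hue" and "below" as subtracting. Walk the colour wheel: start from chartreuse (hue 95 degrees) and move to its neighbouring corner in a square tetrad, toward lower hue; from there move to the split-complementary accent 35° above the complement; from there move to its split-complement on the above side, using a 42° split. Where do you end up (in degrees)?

square ↓ −90°: 95 − 90 = 5°
split-comp 35° ↑ +215°: 5 + 215 = 220°
split-comp 42° ↑ +222°: 220 + 222 = 442 → 442 − 360 = 82°

82°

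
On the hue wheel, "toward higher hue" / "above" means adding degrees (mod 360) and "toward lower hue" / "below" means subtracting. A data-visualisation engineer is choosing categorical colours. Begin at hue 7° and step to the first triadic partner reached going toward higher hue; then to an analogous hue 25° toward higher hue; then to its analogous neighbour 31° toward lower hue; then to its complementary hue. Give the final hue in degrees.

301°

7 + 120 = 127°   (triadic ↑)
127 + 25 = 152°   (analog 25° ↑)
152 − 31 = 121°   (analog 31° ↓)
121 + 180 = 301°   (complement)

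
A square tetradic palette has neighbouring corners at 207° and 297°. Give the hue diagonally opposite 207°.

A square tetradic scheme places four hues 90° apart; opposite corners are 180° apart.
207 + 180 = 387 → 387 − 360 = 27°

27°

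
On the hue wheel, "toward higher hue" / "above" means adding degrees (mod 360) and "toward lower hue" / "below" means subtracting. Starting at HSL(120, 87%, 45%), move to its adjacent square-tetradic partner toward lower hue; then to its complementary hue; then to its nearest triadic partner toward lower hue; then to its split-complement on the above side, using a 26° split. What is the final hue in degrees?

296°

square ↓ −90°: 120 − 90 = 30°
complement +180°: 30 + 180 = 210°
triadic ↓ −120°: 210 − 120 = 90°
split-comp 26° ↑ +206°: 90 + 206 = 296°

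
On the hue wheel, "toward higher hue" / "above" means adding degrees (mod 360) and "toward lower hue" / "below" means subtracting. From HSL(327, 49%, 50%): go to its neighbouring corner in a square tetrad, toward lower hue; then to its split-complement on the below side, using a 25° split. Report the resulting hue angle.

32°

−90° (square ↓): 327 − 90 = 237°
+155° (split-comp 25° ↓): 237 + 155 = 392 → 392 − 360 = 32°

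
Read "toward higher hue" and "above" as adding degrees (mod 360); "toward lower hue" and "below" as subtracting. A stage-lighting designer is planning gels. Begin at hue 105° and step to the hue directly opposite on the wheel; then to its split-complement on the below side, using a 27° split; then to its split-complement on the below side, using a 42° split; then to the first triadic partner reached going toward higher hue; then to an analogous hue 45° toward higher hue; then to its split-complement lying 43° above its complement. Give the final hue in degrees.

complement +180°: 105 + 180 = 285°
split-comp 27° ↓ +153°: 285 + 153 = 438 → 438 − 360 = 78°
split-comp 42° ↓ +138°: 78 + 138 = 216°
triadic ↑ +120°: 216 + 120 = 336°
analog 45° ↑ +45°: 336 + 45 = 381 → 381 − 360 = 21°
split-comp 43° ↑ +223°: 21 + 223 = 244°

244°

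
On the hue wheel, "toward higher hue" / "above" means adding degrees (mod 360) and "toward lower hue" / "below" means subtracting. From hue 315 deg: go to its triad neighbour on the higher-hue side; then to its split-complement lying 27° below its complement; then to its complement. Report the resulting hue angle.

48°

+120° (triadic ↑): 315 + 120 = 435 → 435 − 360 = 75°
+153° (split-comp 27° ↓): 75 + 153 = 228°
+180° (complement): 228 + 180 = 408 → 408 − 360 = 48°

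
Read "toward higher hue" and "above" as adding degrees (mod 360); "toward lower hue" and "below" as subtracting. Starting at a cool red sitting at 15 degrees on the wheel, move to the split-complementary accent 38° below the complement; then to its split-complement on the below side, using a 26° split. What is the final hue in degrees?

split-comp 38° ↓ +142°: 15 + 142 = 157°
split-comp 26° ↓ +154°: 157 + 154 = 311°

311°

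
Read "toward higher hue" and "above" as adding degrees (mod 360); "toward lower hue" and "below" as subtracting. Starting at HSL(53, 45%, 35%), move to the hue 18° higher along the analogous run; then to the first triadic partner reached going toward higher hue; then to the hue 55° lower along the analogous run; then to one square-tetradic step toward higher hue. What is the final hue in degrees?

226°

+18° (analog 18° ↑): 53 + 18 = 71°
+120° (triadic ↑): 71 + 120 = 191°
−55° (analog 55° ↓): 191 − 55 = 136°
+90° (square ↑): 136 + 90 = 226°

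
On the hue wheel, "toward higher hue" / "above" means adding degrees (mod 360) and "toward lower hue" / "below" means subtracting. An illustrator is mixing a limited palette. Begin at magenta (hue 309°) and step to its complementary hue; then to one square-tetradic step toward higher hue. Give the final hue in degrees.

complement +180°: 309 + 180 = 489 → 489 − 360 = 129°
square ↑ +90°: 129 + 90 = 219°

219°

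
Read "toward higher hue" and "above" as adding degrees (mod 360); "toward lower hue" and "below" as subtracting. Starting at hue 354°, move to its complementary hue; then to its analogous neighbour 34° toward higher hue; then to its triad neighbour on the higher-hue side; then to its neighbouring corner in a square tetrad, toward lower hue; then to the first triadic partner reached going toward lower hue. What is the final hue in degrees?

118°

+180° (complement): 354 + 180 = 534 → 534 − 360 = 174°
+34° (analog 34° ↑): 174 + 34 = 208°
+120° (triadic ↑): 208 + 120 = 328°
−90° (square ↓): 328 − 90 = 238°
−120° (triadic ↓): 238 − 120 = 118°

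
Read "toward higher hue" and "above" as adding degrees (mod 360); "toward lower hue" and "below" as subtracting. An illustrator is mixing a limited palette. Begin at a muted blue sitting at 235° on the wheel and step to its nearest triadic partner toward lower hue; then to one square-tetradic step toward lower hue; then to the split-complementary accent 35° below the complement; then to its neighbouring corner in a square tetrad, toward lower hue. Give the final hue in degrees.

235 − 120 = 115°   (triadic ↓)
115 − 90 = 25°   (square ↓)
25 + 145 = 170°   (split-comp 35° ↓)
170 − 90 = 80°   (square ↓)

80°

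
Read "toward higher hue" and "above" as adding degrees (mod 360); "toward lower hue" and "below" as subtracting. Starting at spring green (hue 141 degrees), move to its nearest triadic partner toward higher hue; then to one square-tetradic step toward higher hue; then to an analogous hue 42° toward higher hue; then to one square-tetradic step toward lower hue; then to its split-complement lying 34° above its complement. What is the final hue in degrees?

157°

+120° (triadic ↑): 141 + 120 = 261°
+90° (square ↑): 261 + 90 = 351°
+42° (analog 42° ↑): 351 + 42 = 393 → 393 − 360 = 33°
−90° (square ↓): 33 − 90 = -57 → -57 + 360 = 303°
+214° (split-comp 34° ↑): 303 + 214 = 517 → 517 − 360 = 157°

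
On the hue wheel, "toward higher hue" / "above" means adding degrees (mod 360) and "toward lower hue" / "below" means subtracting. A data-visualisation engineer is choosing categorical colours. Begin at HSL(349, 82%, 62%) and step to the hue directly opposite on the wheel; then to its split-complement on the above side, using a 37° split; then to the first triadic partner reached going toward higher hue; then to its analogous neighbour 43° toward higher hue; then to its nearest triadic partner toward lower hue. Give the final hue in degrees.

69°

+180° (complement): 349 + 180 = 529 → 529 − 360 = 169°
+217° (split-comp 37° ↑): 169 + 217 = 386 → 386 − 360 = 26°
+120° (triadic ↑): 26 + 120 = 146°
+43° (analog 43° ↑): 146 + 43 = 189°
−120° (triadic ↓): 189 − 120 = 69°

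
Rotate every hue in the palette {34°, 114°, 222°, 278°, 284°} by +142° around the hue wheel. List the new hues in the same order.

176°, 256°, 4°, 60°, 66°

34 + 142 = 176°
114 + 142 = 256°
222 + 142 = 364 → 364 − 360 = 4°
278 + 142 = 420 → 420 − 360 = 60°
284 + 142 = 426 → 426 − 360 = 66°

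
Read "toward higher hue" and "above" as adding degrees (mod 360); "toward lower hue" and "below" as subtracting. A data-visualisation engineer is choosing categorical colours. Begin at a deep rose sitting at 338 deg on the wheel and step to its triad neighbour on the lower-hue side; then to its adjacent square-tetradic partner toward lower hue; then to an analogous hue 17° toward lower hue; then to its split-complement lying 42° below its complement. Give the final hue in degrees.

−120° (triadic ↓): 338 − 120 = 218°
−90° (square ↓): 218 − 90 = 128°
−17° (analog 17° ↓): 128 − 17 = 111°
+138° (split-comp 42° ↓): 111 + 138 = 249°

249°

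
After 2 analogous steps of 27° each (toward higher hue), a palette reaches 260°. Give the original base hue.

206°

2 steps of 27° (toward higher hue) give a net shift of +54°.
Start = end − shift: 260 − 54 = 206°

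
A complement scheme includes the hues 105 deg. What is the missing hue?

The complement sits 180° across the wheel.
The full set through 105° is {105°, 285°}.
Given {105°}, the missing hue is 285°.

285°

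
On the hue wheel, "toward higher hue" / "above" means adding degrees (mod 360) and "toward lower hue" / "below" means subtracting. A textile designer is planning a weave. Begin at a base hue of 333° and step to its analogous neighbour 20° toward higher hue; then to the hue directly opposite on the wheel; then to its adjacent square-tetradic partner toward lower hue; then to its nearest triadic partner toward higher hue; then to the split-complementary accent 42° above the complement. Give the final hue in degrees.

65°

analog 20° ↑ +20°: 333 + 20 = 353°
complement +180°: 353 + 180 = 533 → 533 − 360 = 173°
square ↓ −90°: 173 − 90 = 83°
triadic ↑ +120°: 83 + 120 = 203°
split-comp 42° ↑ +222°: 203 + 222 = 425 → 425 − 360 = 65°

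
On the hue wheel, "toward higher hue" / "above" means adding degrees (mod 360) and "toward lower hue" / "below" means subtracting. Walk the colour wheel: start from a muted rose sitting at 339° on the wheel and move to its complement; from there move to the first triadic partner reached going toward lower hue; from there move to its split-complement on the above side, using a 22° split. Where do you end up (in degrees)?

241°

+180° (complement): 339 + 180 = 519 → 519 − 360 = 159°
−120° (triadic ↓): 159 − 120 = 39°
+202° (split-comp 22° ↑): 39 + 202 = 241°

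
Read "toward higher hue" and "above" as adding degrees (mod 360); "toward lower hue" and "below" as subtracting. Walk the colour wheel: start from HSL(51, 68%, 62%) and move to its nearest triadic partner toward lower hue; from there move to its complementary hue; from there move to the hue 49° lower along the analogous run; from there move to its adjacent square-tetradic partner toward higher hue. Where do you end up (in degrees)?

152°

triadic ↓ −120°: 51 − 120 = -69 → -69 + 360 = 291°
complement +180°: 291 + 180 = 471 → 471 − 360 = 111°
analog 49° ↓ −49°: 111 − 49 = 62°
square ↑ +90°: 62 + 90 = 152°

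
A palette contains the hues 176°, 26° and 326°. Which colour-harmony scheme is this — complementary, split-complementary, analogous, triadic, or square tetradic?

split-complementary

Sort the hues: 26°, 176°, 326°.
Successive gaps around the wheel: 150°, 150°, 60°.
Two 150° gaps and one 60° gap — a base hue opposite a pair of accents 30° either side of its complement — is the split-complementary pattern.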